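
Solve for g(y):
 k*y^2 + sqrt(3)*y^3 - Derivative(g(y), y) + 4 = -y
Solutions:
 g(y) = C1 + k*y^3/3 + sqrt(3)*y^4/4 + y^2/2 + 4*y


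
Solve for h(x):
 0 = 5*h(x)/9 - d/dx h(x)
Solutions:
 h(x) = C1*exp(5*x/9)


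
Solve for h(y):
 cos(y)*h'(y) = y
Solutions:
 h(y) = C1 + Integral(y/cos(y), y)


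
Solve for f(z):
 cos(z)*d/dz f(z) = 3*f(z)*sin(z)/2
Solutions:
 f(z) = C1/cos(z)^(3/2)


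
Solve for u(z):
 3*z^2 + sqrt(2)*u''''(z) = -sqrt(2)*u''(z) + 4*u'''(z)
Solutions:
 u(z) = C1 + C2*z + C3*exp(z*(-1 + sqrt(2))) + C4*exp(z*(1 + sqrt(2))) - sqrt(2)*z^4/8 - 2*z^3 - 21*sqrt(2)*z^2/2


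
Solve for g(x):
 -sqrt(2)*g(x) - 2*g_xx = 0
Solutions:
 g(x) = C1*sin(2^(3/4)*x/2) + C2*cos(2^(3/4)*x/2)


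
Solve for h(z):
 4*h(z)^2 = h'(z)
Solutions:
 h(z) = -1/(C1 + 4*z)


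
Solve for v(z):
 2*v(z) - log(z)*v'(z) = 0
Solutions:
 v(z) = C1*exp(2*li(z))


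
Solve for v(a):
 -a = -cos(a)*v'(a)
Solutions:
 v(a) = C1 + Integral(a/cos(a), a)


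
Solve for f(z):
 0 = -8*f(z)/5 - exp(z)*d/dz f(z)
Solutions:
 f(z) = C1*exp(8*exp(-z)/5)


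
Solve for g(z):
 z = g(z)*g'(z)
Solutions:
 g(z) = -sqrt(C1 + z^2)
 g(z) = sqrt(C1 + z^2)


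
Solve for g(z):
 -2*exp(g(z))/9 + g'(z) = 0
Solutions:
 g(z) = log(-1/(C1 + 2*z)) + 2*log(3)


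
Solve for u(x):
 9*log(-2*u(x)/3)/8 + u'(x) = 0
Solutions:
 8*Integral(1/(log(-_y) - log(3) + log(2)), (_y, u(x)))/9 = C1 - x


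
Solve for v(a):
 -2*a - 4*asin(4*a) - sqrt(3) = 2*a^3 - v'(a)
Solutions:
 v(a) = C1 + a^4/2 + a^2 + 4*a*asin(4*a) + sqrt(3)*a + sqrt(1 - 16*a^2)


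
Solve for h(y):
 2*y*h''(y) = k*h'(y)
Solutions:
 h(y) = C1 + y^(re(k)/2 + 1)*(C2*sin(log(y)*Abs(im(k))/2) + C3*cos(log(y)*im(k)/2))


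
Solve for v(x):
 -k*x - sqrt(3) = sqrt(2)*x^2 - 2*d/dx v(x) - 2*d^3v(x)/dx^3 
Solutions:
 v(x) = C1 + C2*sin(x) + C3*cos(x) + k*x^2/4 + sqrt(2)*x^3/6 - sqrt(2)*x + sqrt(3)*x/2


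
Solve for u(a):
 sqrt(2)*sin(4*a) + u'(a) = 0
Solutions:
 u(a) = C1 + sqrt(2)*cos(4*a)/4


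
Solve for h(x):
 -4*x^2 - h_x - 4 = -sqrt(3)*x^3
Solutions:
 h(x) = C1 + sqrt(3)*x^4/4 - 4*x^3/3 - 4*x


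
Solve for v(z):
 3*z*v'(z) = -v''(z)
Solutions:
 v(z) = C1 + C2*erf(sqrt(6)*z/2)


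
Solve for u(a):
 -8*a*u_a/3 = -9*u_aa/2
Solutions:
 u(a) = C1 + C2*erfi(2*sqrt(6)*a/9)


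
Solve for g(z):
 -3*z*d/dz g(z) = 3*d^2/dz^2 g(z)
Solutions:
 g(z) = C1 + C2*erf(sqrt(2)*z/2)


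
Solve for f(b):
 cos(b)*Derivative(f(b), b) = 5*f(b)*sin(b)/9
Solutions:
 f(b) = C1/cos(b)^(5/9)


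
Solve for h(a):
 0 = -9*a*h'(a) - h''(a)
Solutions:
 h(a) = C1 + C2*erf(3*sqrt(2)*a/2)


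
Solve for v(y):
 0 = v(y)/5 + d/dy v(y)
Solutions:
 v(y) = C1*exp(-y/5)


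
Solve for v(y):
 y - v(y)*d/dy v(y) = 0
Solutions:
 v(y) = -sqrt(C1 + y^2)
 v(y) = sqrt(C1 + y^2)


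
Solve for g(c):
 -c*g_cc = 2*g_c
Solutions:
 g(c) = C1 + C2/c


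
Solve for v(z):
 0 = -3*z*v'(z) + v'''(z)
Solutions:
 v(z) = C1 + Integral(C2*airyai(3^(1/3)*z) + C3*airybi(3^(1/3)*z), z)


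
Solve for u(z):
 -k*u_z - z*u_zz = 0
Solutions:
 u(z) = C1 + z^(1 - re(k))*(C2*sin(log(z)*Abs(im(k))) + C3*cos(log(z)*im(k)))


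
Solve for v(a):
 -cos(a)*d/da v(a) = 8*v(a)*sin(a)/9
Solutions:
 v(a) = C1*cos(a)^(8/9)


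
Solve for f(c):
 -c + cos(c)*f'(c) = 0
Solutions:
 f(c) = C1 + Integral(c/cos(c), c)


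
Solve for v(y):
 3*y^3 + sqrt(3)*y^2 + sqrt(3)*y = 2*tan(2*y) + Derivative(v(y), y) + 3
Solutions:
 v(y) = C1 + 3*y^4/4 + sqrt(3)*y^3/3 + sqrt(3)*y^2/2 - 3*y + log(cos(2*y))


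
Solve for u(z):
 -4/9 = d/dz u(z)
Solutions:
 u(z) = C1 - 4*z/9


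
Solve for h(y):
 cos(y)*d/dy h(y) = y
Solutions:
 h(y) = C1 + Integral(y/cos(y), y)


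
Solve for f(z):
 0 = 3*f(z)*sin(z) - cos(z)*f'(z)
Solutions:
 f(z) = C1/cos(z)^3


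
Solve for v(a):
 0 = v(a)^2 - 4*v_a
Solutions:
 v(a) = -4/(C1 + a)


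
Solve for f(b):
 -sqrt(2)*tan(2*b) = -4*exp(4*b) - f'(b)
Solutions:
 f(b) = C1 - exp(4*b) - sqrt(2)*log(cos(2*b))/2


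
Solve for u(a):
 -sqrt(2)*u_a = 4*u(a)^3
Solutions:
 u(a) = -sqrt(2)*sqrt(-1/(C1 - 2*sqrt(2)*a))/2
 u(a) = sqrt(2)*sqrt(-1/(C1 - 2*sqrt(2)*a))/2


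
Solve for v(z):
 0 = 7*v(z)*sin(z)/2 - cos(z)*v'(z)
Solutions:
 v(z) = C1/cos(z)^(7/2)


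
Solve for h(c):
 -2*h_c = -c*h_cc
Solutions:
 h(c) = C1 + C2*c^3


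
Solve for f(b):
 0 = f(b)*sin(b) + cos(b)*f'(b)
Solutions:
 f(b) = C1*cos(b)


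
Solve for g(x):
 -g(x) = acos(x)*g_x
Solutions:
 g(x) = C1*exp(-Integral(1/acos(x), x))


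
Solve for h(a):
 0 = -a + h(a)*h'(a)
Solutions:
 h(a) = -sqrt(C1 + a^2)
 h(a) = sqrt(C1 + a^2)


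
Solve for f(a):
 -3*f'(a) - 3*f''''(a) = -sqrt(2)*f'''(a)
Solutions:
 f(a) = C1 + C2*exp(a*(4*2^(1/3)/(-4*sqrt(2) + sqrt(-32 + (729 - 4*sqrt(2))^2) + 729)^(1/3) + 4*sqrt(2) + 2^(2/3)*(-4*sqrt(2) + sqrt(-32 + (729 - 4*sqrt(2))^2) + 729)^(1/3))/36)*sin(2^(1/3)*sqrt(3)*a*(-2^(1/3)*(-4*sqrt(2) + 27*sqrt(-32/729 + (27 - 4*sqrt(2)/27)^2) + 729)^(1/3) + 4/(-4*sqrt(2) + 27*sqrt(-32/729 + (27 - 4*sqrt(2)/27)^2) + 729)^(1/3))/36) + C3*exp(a*(4*2^(1/3)/(-4*sqrt(2) + sqrt(-32 + (729 - 4*sqrt(2))^2) + 729)^(1/3) + 4*sqrt(2) + 2^(2/3)*(-4*sqrt(2) + sqrt(-32 + (729 - 4*sqrt(2))^2) + 729)^(1/3))/36)*cos(2^(1/3)*sqrt(3)*a*(-2^(1/3)*(-4*sqrt(2) + 27*sqrt(-32/729 + (27 - 4*sqrt(2)/27)^2) + 729)^(1/3) + 4/(-4*sqrt(2) + 27*sqrt(-32/729 + (27 - 4*sqrt(2)/27)^2) + 729)^(1/3))/36) + C4*exp(a*(-2^(2/3)*(-4*sqrt(2) + sqrt(-32 + (729 - 4*sqrt(2))^2) + 729)^(1/3) - 4*2^(1/3)/(-4*sqrt(2) + sqrt(-32 + (729 - 4*sqrt(2))^2) + 729)^(1/3) + 2*sqrt(2))/18)


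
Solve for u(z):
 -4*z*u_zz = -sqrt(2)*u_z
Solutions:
 u(z) = C1 + C2*z^(sqrt(2)/4 + 1)


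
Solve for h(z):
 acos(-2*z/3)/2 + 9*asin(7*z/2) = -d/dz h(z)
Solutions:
 h(z) = C1 - z*acos(-2*z/3)/2 - 9*z*asin(7*z/2) - 9*sqrt(4 - 49*z^2)/7 - sqrt(9 - 4*z^2)/4


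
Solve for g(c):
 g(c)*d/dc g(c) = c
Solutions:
 g(c) = -sqrt(C1 + c^2)
 g(c) = sqrt(C1 + c^2)


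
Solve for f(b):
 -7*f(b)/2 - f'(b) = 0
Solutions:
 f(b) = C1*exp(-7*b/2)


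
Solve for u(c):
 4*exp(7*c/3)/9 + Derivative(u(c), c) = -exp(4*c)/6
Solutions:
 u(c) = C1 - 4*exp(7*c/3)/21 - exp(4*c)/24


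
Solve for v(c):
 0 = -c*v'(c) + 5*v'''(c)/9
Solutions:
 v(c) = C1 + Integral(C2*airyai(15^(2/3)*c/5) + C3*airybi(15^(2/3)*c/5), c)


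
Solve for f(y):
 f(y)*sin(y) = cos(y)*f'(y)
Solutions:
 f(y) = C1/cos(y)


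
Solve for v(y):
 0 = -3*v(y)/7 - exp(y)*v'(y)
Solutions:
 v(y) = C1*exp(3*exp(-y)/7)


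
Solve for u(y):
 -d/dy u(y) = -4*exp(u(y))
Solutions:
 u(y) = log(-1/(C1 + 4*y))


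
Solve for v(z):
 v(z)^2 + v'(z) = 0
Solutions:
 v(z) = 1/(C1 + z)


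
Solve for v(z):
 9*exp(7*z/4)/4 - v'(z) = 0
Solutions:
 v(z) = C1 + 9*exp(7*z/4)/7


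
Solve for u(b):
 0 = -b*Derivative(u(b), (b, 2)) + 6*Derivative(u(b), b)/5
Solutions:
 u(b) = C1 + C2*b^(11/5)


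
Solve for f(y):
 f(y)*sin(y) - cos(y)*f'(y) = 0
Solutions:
 f(y) = C1/cos(y)


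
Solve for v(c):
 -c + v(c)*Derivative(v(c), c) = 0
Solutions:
 v(c) = -sqrt(C1 + c^2)
 v(c) = sqrt(C1 + c^2)


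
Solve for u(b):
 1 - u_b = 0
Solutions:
 u(b) = C1 + b


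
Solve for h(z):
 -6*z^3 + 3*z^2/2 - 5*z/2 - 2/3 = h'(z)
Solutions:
 h(z) = C1 - 3*z^4/2 + z^3/2 - 5*z^2/4 - 2*z/3


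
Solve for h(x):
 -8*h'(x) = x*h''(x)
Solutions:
 h(x) = C1 + C2/x^7


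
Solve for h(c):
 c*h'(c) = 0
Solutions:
 h(c) = C1


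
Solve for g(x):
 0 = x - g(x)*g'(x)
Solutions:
 g(x) = -sqrt(C1 + x^2)
 g(x) = sqrt(C1 + x^2)


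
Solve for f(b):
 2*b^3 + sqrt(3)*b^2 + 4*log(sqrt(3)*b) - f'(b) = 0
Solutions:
 f(b) = C1 + b^4/2 + sqrt(3)*b^3/3 + 4*b*log(b) - 4*b + b*log(9)


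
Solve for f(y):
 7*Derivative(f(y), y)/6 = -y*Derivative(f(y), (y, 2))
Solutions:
 f(y) = C1 + C2/y^(1/6)


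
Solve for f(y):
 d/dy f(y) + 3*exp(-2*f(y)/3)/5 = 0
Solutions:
 f(y) = 3*log(-sqrt(C1 - 3*y)) - 3*log(15) + 3*log(30)/2
 f(y) = 3*log(C1 - 3*y)/2 - 3*log(15) + 3*log(30)/2


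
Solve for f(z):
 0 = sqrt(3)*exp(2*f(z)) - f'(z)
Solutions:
 f(z) = log(-sqrt(-1/(C1 + sqrt(3)*z))) - log(2)/2
 f(z) = log(-1/(C1 + sqrt(3)*z))/2 - log(2)/2


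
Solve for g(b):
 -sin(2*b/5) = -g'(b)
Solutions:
 g(b) = C1 - 5*cos(2*b/5)/2


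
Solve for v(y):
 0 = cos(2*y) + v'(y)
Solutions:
 v(y) = C1 - sin(2*y)/2


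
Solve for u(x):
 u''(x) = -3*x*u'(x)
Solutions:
 u(x) = C1 + C2*erf(sqrt(6)*x/2)


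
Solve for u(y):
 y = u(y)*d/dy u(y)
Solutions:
 u(y) = -sqrt(C1 + y^2)
 u(y) = sqrt(C1 + y^2)


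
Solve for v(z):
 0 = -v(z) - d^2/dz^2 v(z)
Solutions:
 v(z) = C1*sin(z) + C2*cos(z)


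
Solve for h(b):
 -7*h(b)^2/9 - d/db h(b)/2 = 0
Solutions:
 h(b) = 9/(C1 + 14*b)


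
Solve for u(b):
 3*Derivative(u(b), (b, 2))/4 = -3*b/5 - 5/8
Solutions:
 u(b) = C1 + C2*b - 2*b^3/15 - 5*b^2/12


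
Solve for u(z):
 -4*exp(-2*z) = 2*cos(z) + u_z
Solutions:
 u(z) = C1 - 2*sin(z) + 2*exp(-2*z)


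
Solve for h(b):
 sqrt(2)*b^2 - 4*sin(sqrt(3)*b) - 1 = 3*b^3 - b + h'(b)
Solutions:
 h(b) = C1 - 3*b^4/4 + sqrt(2)*b^3/3 + b^2/2 - b + 4*sqrt(3)*cos(sqrt(3)*b)/3


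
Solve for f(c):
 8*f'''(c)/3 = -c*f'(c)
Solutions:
 f(c) = C1 + Integral(C2*airyai(-3^(1/3)*c/2) + C3*airybi(-3^(1/3)*c/2), c)


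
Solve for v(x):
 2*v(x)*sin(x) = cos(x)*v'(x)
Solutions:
 v(x) = C1/cos(x)^2


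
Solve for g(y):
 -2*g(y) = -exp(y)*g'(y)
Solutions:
 g(y) = C1*exp(-2*exp(-y))


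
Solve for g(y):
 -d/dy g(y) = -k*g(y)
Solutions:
 g(y) = C1*exp(k*y)


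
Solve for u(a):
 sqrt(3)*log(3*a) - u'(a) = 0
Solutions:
 u(a) = C1 + sqrt(3)*a*log(a) - sqrt(3)*a + sqrt(3)*a*log(3)


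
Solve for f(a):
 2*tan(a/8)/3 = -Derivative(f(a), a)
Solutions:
 f(a) = C1 + 16*log(cos(a/8))/3


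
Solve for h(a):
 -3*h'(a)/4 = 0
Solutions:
 h(a) = C1


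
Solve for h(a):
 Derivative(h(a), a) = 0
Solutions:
 h(a) = C1


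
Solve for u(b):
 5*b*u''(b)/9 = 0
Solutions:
 u(b) = C1 + C2*b


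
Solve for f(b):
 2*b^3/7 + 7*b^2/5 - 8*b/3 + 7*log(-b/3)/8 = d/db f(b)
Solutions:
 f(b) = C1 + b^4/14 + 7*b^3/15 - 4*b^2/3 + 7*b*log(-b)/8 + 7*b*(-log(3) - 1)/8


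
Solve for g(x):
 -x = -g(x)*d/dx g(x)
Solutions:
 g(x) = -sqrt(C1 + x^2)
 g(x) = sqrt(C1 + x^2)


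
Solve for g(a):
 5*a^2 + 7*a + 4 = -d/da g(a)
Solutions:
 g(a) = C1 - 5*a^3/3 - 7*a^2/2 - 4*a


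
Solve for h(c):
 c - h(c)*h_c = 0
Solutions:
 h(c) = -sqrt(C1 + c^2)
 h(c) = sqrt(C1 + c^2)


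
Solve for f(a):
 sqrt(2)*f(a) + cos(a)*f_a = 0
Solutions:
 f(a) = C1*(sin(a) - 1)^(sqrt(2)/2)/(sin(a) + 1)^(sqrt(2)/2)


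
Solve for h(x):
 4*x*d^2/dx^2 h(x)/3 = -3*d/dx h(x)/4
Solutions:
 h(x) = C1 + C2*x^(7/16)


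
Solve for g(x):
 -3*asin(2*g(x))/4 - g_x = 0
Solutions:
 Integral(1/asin(2*_y), (_y, g(x))) = C1 - 3*x/4


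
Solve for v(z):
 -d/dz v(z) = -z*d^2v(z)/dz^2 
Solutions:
 v(z) = C1 + C2*z^2


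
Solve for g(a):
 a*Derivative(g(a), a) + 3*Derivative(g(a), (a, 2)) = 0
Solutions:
 g(a) = C1 + C2*erf(sqrt(6)*a/6)


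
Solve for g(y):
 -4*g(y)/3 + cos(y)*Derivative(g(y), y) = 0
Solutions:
 g(y) = C1*(sin(y) + 1)^(2/3)/(sin(y) - 1)^(2/3)


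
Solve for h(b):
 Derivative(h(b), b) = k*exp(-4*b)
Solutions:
 h(b) = C1 - k*exp(-4*b)/4


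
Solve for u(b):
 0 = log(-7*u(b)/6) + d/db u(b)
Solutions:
 Integral(1/(log(-_y) - log(6) + log(7)), (_y, u(b))) = C1 - b


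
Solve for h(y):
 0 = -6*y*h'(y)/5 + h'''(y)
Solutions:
 h(y) = C1 + Integral(C2*airyai(5^(2/3)*6^(1/3)*y/5) + C3*airybi(5^(2/3)*6^(1/3)*y/5), y)


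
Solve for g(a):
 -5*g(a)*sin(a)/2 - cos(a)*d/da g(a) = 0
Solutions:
 g(a) = C1*cos(a)^(5/2)


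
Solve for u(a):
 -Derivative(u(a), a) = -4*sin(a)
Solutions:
 u(a) = C1 - 4*cos(a)


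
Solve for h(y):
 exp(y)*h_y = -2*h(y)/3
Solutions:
 h(y) = C1*exp(2*exp(-y)/3)


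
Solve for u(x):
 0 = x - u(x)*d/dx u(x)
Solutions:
 u(x) = -sqrt(C1 + x^2)
 u(x) = sqrt(C1 + x^2)


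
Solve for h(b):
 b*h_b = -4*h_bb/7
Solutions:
 h(b) = C1 + C2*erf(sqrt(14)*b/4)


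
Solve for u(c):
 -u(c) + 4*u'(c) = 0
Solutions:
 u(c) = C1*exp(c/4)


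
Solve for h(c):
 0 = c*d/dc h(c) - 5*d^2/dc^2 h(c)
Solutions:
 h(c) = C1 + C2*erfi(sqrt(10)*c/10)


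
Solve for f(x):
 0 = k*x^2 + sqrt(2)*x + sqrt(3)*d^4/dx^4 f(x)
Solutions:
 f(x) = C1 + C2*x + C3*x^2 + C4*x^3 - sqrt(3)*k*x^6/1080 - sqrt(6)*x^5/360


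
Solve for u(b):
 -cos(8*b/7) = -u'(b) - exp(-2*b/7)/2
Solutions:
 u(b) = C1 + 7*sin(8*b/7)/8 + 7*exp(-2*b/7)/4


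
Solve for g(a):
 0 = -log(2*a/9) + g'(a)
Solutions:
 g(a) = C1 + a*log(a) + a*log(2/9) - a


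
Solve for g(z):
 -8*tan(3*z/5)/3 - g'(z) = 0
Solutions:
 g(z) = C1 + 40*log(cos(3*z/5))/9


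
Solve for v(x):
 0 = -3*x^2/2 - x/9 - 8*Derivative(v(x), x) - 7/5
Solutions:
 v(x) = C1 - x^3/16 - x^2/144 - 7*x/40


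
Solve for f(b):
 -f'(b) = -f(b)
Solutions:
 f(b) = C1*exp(b)


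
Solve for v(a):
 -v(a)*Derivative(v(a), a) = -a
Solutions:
 v(a) = -sqrt(C1 + a^2)
 v(a) = sqrt(C1 + a^2)


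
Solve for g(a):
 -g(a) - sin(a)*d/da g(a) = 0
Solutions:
 g(a) = C1*sqrt(cos(a) + 1)/sqrt(cos(a) - 1)


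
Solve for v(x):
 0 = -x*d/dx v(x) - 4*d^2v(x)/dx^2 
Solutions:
 v(x) = C1 + C2*erf(sqrt(2)*x/4)


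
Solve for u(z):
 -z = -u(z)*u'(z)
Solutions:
 u(z) = -sqrt(C1 + z^2)
 u(z) = sqrt(C1 + z^2)


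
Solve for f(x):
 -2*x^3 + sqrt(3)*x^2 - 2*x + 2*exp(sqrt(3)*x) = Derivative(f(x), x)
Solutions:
 f(x) = C1 - x^4/2 + sqrt(3)*x^3/3 - x^2 + 2*sqrt(3)*exp(sqrt(3)*x)/3


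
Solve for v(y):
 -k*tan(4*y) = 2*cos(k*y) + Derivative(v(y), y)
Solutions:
 v(y) = C1 + k*log(cos(4*y))/4 - 2*Piecewise((sin(k*y)/k, Ne(k, 0)), (y, True))


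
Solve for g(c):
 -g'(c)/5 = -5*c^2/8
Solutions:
 g(c) = C1 + 25*c^3/24


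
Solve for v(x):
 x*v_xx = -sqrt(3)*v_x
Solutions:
 v(x) = C1 + C2*x^(1 - sqrt(3))


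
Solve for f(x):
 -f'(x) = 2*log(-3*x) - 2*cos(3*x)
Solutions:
 f(x) = C1 - 2*x*log(-x) - 2*x*log(3) + 2*x + 2*sin(3*x)/3


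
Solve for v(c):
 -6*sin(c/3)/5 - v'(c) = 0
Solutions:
 v(c) = C1 + 18*cos(c/3)/5


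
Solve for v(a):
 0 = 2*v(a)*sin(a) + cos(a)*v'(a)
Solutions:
 v(a) = C1*cos(a)^2


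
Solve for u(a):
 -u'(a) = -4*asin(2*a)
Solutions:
 u(a) = C1 + 4*a*asin(2*a) + 2*sqrt(1 - 4*a^2)


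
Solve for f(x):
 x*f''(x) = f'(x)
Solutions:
 f(x) = C1 + C2*x^2


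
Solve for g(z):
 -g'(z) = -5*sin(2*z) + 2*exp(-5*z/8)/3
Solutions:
 g(z) = C1 - 5*cos(2*z)/2 + 16*exp(-5*z/8)/15


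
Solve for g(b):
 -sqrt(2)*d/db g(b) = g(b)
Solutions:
 g(b) = C1*exp(-sqrt(2)*b/2)


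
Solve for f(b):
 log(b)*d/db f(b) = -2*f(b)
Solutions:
 f(b) = C1*exp(-2*li(b))


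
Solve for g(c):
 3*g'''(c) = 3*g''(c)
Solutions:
 g(c) = C1 + C2*c + C3*exp(c)


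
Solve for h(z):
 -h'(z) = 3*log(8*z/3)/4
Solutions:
 h(z) = C1 - 3*z*log(z)/4 - 3*z*log(2) + 3*z/4 + 3*z*log(6)/4


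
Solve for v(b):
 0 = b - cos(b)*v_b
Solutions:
 v(b) = C1 + Integral(b/cos(b), b)


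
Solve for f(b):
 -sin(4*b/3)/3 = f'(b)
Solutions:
 f(b) = C1 + cos(4*b/3)/4


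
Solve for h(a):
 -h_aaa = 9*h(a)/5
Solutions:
 h(a) = C3*exp(-15^(2/3)*a/5) + (C1*sin(3*3^(1/6)*5^(2/3)*a/10) + C2*cos(3*3^(1/6)*5^(2/3)*a/10))*exp(15^(2/3)*a/10)


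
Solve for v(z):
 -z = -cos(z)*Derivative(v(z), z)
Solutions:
 v(z) = C1 + Integral(z/cos(z), z)


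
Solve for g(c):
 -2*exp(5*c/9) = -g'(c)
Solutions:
 g(c) = C1 + 18*exp(5*c/9)/5


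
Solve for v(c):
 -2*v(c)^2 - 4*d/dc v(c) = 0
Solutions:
 v(c) = 2/(C1 + c)


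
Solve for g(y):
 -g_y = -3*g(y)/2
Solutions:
 g(y) = C1*exp(3*y/2)


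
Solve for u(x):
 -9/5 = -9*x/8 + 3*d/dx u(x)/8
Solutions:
 u(x) = C1 + 3*x^2/2 - 24*x/5


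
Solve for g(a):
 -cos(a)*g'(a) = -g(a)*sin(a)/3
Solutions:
 g(a) = C1/cos(a)^(1/3)


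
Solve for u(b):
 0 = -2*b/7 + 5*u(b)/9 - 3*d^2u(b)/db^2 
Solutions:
 u(b) = C1*exp(-sqrt(15)*b/9) + C2*exp(sqrt(15)*b/9) + 18*b/35


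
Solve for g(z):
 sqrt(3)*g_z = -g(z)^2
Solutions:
 g(z) = 3/(C1 + sqrt(3)*z)


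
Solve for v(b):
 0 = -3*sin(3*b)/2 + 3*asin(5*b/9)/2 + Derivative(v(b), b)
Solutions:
 v(b) = C1 - 3*b*asin(5*b/9)/2 - 3*sqrt(81 - 25*b^2)/10 - cos(3*b)/2


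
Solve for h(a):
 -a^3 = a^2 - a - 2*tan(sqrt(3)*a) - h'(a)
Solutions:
 h(a) = C1 + a^4/4 + a^3/3 - a^2/2 + 2*sqrt(3)*log(cos(sqrt(3)*a))/3


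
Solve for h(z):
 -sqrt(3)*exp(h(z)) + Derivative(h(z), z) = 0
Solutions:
 h(z) = log(-1/(C1 + sqrt(3)*z))


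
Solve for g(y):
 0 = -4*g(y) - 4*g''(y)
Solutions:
 g(y) = C1*sin(y) + C2*cos(y)


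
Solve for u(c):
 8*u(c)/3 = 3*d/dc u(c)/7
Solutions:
 u(c) = C1*exp(56*c/9)


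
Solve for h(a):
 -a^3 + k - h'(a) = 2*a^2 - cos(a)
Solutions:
 h(a) = C1 - a^4/4 - 2*a^3/3 + a*k + sin(a)


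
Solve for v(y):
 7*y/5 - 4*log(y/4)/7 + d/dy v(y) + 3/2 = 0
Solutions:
 v(y) = C1 - 7*y^2/10 + 4*y*log(y)/7 - 29*y/14 - 8*y*log(2)/7


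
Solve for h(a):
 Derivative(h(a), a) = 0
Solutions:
 h(a) = C1


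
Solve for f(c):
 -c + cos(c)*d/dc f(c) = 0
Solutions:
 f(c) = C1 + Integral(c/cos(c), c)


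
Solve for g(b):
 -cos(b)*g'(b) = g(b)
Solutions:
 g(b) = C1*sqrt(sin(b) - 1)/sqrt(sin(b) + 1)


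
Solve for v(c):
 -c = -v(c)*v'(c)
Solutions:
 v(c) = -sqrt(C1 + c^2)
 v(c) = sqrt(C1 + c^2)


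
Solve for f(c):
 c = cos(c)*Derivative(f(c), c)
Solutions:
 f(c) = C1 + Integral(c/cos(c), c)


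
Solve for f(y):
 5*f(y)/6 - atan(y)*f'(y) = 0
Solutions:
 f(y) = C1*exp(5*Integral(1/atan(y), y)/6)


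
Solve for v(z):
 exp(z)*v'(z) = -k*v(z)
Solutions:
 v(z) = C1*exp(k*exp(-z))


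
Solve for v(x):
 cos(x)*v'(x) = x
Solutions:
 v(x) = C1 + Integral(x/cos(x), x)


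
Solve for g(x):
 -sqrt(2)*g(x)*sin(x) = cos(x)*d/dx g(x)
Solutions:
 g(x) = C1*cos(x)^(sqrt(2))


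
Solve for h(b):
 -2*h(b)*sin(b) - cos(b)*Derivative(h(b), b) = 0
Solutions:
 h(b) = C1*cos(b)^2


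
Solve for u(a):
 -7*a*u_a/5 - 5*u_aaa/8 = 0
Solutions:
 u(a) = C1 + Integral(C2*airyai(-2*35^(1/3)*a/5) + C3*airybi(-2*35^(1/3)*a/5), a)


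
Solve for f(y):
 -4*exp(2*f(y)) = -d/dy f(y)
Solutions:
 f(y) = log(-sqrt(-1/(C1 + 4*y))) - log(2)/2
 f(y) = log(-1/(C1 + 4*y))/2 - log(2)/2


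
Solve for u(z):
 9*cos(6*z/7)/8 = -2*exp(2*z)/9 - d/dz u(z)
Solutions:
 u(z) = C1 - exp(2*z)/9 - 21*sin(6*z/7)/16


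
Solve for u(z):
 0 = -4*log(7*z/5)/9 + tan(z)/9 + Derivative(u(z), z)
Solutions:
 u(z) = C1 + 4*z*log(z)/9 - 4*z*log(5)/9 - 4*z/9 + 4*z*log(7)/9 + log(cos(z))/9


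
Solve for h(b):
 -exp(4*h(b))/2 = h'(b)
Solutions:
 h(b) = log(-I*(1/(C1 + 2*b))^(1/4))
 h(b) = log(I*(1/(C1 + 2*b))^(1/4))
 h(b) = log(-(1/(C1 + 2*b))^(1/4))
 h(b) = log(1/(C1 + 2*b))/4


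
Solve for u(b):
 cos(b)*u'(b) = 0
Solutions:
 u(b) = C1


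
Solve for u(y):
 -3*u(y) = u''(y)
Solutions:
 u(y) = C1*sin(sqrt(3)*y) + C2*cos(sqrt(3)*y)


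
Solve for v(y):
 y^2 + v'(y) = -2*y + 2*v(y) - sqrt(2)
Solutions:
 v(y) = C1*exp(2*y) + y^2/2 + 3*y/2 + sqrt(2)/2 + 3/4


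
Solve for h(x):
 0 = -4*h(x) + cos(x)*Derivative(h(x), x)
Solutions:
 h(x) = C1*(sin(x)^2 + 2*sin(x) + 1)/(sin(x)^2 - 2*sin(x) + 1)


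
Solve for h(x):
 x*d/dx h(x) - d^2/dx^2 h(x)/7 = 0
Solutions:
 h(x) = C1 + C2*erfi(sqrt(14)*x/2)


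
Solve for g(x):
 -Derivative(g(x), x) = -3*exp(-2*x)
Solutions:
 g(x) = C1 - 3*exp(-2*x)/2


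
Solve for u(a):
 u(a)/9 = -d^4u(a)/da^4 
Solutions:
 u(a) = (C1*sin(sqrt(6)*a/6) + C2*cos(sqrt(6)*a/6))*exp(-sqrt(6)*a/6) + (C3*sin(sqrt(6)*a/6) + C4*cos(sqrt(6)*a/6))*exp(sqrt(6)*a/6)


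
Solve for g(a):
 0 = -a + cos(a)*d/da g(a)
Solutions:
 g(a) = C1 + Integral(a/cos(a), a)


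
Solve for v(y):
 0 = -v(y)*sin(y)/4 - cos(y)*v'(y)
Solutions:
 v(y) = C1*cos(y)^(1/4)


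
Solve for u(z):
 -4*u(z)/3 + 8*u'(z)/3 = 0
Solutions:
 u(z) = C1*exp(z/2)


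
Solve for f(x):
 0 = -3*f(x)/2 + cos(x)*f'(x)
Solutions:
 f(x) = C1*(sin(x) + 1)^(3/4)/(sin(x) - 1)^(3/4)


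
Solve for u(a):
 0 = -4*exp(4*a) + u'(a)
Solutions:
 u(a) = C1 + exp(4*a)


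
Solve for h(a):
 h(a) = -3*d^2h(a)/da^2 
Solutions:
 h(a) = C1*sin(sqrt(3)*a/3) + C2*cos(sqrt(3)*a/3)


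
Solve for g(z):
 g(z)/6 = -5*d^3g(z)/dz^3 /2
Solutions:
 g(z) = C3*exp(-15^(2/3)*z/15) + (C1*sin(3^(1/6)*5^(2/3)*z/10) + C2*cos(3^(1/6)*5^(2/3)*z/10))*exp(15^(2/3)*z/30)


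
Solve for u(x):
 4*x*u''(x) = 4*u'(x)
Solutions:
 u(x) = C1 + C2*x^2


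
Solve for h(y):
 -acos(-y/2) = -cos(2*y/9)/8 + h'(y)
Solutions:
 h(y) = C1 - y*acos(-y/2) - sqrt(4 - y^2) + 9*sin(2*y/9)/16


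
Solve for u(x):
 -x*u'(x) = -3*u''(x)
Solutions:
 u(x) = C1 + C2*erfi(sqrt(6)*x/6)


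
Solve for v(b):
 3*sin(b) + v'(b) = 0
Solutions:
 v(b) = C1 + 3*cos(b)


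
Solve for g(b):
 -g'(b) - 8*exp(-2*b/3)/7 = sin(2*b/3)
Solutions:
 g(b) = C1 + 3*cos(2*b/3)/2 + 12*exp(-2*b/3)/7


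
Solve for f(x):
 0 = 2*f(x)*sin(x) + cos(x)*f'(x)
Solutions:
 f(x) = C1*cos(x)^2


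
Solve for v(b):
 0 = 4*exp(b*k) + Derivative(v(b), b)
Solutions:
 v(b) = C1 - 4*exp(b*k)/k


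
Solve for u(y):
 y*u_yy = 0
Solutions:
 u(y) = C1 + C2*y


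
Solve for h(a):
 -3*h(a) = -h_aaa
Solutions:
 h(a) = C3*exp(3^(1/3)*a) + (C1*sin(3^(5/6)*a/2) + C2*cos(3^(5/6)*a/2))*exp(-3^(1/3)*a/2)


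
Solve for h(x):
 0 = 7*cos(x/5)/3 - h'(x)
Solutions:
 h(x) = C1 + 35*sin(x/5)/3


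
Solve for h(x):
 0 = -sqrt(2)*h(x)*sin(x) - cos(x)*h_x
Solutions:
 h(x) = C1*cos(x)^(sqrt(2))


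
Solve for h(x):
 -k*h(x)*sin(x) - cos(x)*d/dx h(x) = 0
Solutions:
 h(x) = C1*exp(k*log(cos(x)))


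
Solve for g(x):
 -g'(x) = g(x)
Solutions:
 g(x) = C1*exp(-x)


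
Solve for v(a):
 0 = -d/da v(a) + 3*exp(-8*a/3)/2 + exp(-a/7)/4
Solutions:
 v(a) = C1 - 9*exp(-8*a/3)/16 - 7*exp(-a/7)/4


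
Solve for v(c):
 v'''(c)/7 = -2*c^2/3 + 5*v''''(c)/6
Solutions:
 v(c) = C1 + C2*c + C3*c^2 + C4*exp(6*c/35) - 7*c^5/90 - 245*c^4/108 - 8575*c^3/162


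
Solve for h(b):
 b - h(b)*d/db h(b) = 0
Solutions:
 h(b) = -sqrt(C1 + b^2)
 h(b) = sqrt(C1 + b^2)


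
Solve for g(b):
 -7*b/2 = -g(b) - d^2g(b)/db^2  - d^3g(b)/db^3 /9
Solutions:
 g(b) = C1*exp(b*(-3 + 3*6^(1/3)/(2*(sqrt(13) + 7)^(1/3)) + 6^(2/3)*(sqrt(13) + 7)^(1/3)/4))*sin(3*2^(1/3)*3^(1/6)*b*(-2^(1/3)*(sqrt(13) + 7)^(1/3) + 2*3^(2/3)/(sqrt(13) + 7)^(1/3))/4) + C2*exp(b*(-3 + 3*6^(1/3)/(2*(sqrt(13) + 7)^(1/3)) + 6^(2/3)*(sqrt(13) + 7)^(1/3)/4))*cos(3*2^(1/3)*3^(1/6)*b*(-2^(1/3)*(sqrt(13) + 7)^(1/3) + 2*3^(2/3)/(sqrt(13) + 7)^(1/3))/4) + C3*exp(-b*(3*6^(1/3)/(sqrt(13) + 7)^(1/3) + 3 + 6^(2/3)*(sqrt(13) + 7)^(1/3)/2)) + 7*b/2


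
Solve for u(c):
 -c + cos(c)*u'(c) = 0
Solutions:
 u(c) = C1 + Integral(c/cos(c), c)


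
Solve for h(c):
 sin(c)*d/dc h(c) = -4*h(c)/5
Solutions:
 h(c) = C1*(cos(c) + 1)^(2/5)/(cos(c) - 1)^(2/5)


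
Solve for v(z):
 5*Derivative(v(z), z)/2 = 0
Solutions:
 v(z) = C1


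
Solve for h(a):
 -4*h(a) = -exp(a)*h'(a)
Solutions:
 h(a) = C1*exp(-4*exp(-a))


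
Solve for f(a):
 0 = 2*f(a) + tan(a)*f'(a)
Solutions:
 f(a) = C1/sin(a)^2


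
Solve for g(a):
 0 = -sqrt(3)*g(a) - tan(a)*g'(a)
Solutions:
 g(a) = C1/sin(a)^(sqrt(3))


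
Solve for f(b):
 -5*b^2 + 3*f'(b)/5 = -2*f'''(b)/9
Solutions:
 f(b) = C1 + C2*sin(3*sqrt(30)*b/10) + C3*cos(3*sqrt(30)*b/10) + 25*b^3/9 - 500*b/81


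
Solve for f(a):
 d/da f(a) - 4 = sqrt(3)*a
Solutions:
 f(a) = C1 + sqrt(3)*a^2/2 + 4*a


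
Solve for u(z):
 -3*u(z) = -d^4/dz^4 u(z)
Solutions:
 u(z) = C1*exp(-3^(1/4)*z) + C2*exp(3^(1/4)*z) + C3*sin(3^(1/4)*z) + C4*cos(3^(1/4)*z)


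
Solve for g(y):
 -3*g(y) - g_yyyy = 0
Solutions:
 g(y) = (C1*sin(sqrt(2)*3^(1/4)*y/2) + C2*cos(sqrt(2)*3^(1/4)*y/2))*exp(-sqrt(2)*3^(1/4)*y/2) + (C3*sin(sqrt(2)*3^(1/4)*y/2) + C4*cos(sqrt(2)*3^(1/4)*y/2))*exp(sqrt(2)*3^(1/4)*y/2)


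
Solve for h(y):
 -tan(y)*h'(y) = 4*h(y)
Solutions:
 h(y) = C1/sin(y)^4


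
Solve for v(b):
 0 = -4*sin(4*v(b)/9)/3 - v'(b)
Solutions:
 4*b/3 + 9*log(cos(4*v(b)/9) - 1)/8 - 9*log(cos(4*v(b)/9) + 1)/8 = C1


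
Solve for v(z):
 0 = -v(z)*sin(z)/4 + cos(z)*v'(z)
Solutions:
 v(z) = C1/cos(z)^(1/4)


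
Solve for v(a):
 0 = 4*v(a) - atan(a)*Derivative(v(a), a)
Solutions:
 v(a) = C1*exp(4*Integral(1/atan(a), a))


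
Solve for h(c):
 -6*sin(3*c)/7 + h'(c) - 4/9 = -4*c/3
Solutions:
 h(c) = C1 - 2*c^2/3 + 4*c/9 - 2*cos(3*c)/7


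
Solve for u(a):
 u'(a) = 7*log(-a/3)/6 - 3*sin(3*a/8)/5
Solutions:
 u(a) = C1 + 7*a*log(-a)/6 - 7*a*log(3)/6 - 7*a/6 + 8*cos(3*a/8)/5


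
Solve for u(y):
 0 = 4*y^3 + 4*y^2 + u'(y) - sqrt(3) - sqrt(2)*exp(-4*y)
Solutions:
 u(y) = C1 - y^4 - 4*y^3/3 + sqrt(3)*y - sqrt(2)*exp(-4*y)/4


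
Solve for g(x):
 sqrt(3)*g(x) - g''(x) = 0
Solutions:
 g(x) = C1*exp(-3^(1/4)*x) + C2*exp(3^(1/4)*x)


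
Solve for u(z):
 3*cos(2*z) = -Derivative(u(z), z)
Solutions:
 u(z) = C1 - 3*sin(2*z)/2


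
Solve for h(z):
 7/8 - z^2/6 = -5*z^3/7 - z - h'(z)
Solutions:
 h(z) = C1 - 5*z^4/28 + z^3/18 - z^2/2 - 7*z/8


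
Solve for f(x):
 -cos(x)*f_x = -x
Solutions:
 f(x) = C1 + Integral(x/cos(x), x)


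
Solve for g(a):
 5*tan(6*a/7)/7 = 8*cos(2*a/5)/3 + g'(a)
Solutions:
 g(a) = C1 - 5*log(cos(6*a/7))/6 - 20*sin(2*a/5)/3


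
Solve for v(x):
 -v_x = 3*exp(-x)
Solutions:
 v(x) = C1 + 3*exp(-x)


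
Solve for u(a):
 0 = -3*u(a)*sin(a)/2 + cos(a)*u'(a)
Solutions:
 u(a) = C1/cos(a)^(3/2)


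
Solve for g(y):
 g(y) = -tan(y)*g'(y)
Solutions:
 g(y) = C1/sin(y)


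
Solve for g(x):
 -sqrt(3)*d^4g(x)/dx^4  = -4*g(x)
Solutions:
 g(x) = C1*exp(-sqrt(2)*3^(7/8)*x/3) + C2*exp(sqrt(2)*3^(7/8)*x/3) + C3*sin(sqrt(2)*3^(7/8)*x/3) + C4*cos(sqrt(2)*3^(7/8)*x/3)


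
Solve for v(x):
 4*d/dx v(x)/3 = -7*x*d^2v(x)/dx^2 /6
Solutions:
 v(x) = C1 + C2/x^(1/7)


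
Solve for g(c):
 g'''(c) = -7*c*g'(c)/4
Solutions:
 g(c) = C1 + Integral(C2*airyai(-14^(1/3)*c/2) + C3*airybi(-14^(1/3)*c/2), c)


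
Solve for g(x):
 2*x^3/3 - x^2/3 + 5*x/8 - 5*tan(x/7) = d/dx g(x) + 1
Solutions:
 g(x) = C1 + x^4/6 - x^3/9 + 5*x^2/16 - x + 35*log(cos(x/7))


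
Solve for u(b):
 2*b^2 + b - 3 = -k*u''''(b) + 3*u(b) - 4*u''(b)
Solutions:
 u(b) = C1*exp(-b*sqrt((-sqrt(3*k + 4) - 2)/k)) + C2*exp(b*sqrt((-sqrt(3*k + 4) - 2)/k)) + C3*exp(-b*sqrt((sqrt(3*k + 4) - 2)/k)) + C4*exp(b*sqrt((sqrt(3*k + 4) - 2)/k)) + 2*b^2/3 + b/3 + 7/9


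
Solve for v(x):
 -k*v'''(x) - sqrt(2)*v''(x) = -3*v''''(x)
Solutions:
 v(x) = C1 + C2*x + C3*exp(x*(k - sqrt(k^2 + 12*sqrt(2)))/6) + C4*exp(x*(k + sqrt(k^2 + 12*sqrt(2)))/6)


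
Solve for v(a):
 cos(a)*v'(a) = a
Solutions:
 v(a) = C1 + Integral(a/cos(a), a)


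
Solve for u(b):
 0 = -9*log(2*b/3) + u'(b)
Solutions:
 u(b) = C1 + 9*b*log(b) - 9*b + b*log(512/19683)


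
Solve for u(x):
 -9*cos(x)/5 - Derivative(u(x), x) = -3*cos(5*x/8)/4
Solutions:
 u(x) = C1 + 6*sin(5*x/8)/5 - 9*sin(x)/5


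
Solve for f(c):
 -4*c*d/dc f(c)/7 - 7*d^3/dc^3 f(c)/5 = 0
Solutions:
 f(c) = C1 + Integral(C2*airyai(-140^(1/3)*c/7) + C3*airybi(-140^(1/3)*c/7), c)


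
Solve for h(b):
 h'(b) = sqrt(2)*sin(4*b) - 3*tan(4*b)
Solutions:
 h(b) = C1 + 3*log(cos(4*b))/4 - sqrt(2)*cos(4*b)/4


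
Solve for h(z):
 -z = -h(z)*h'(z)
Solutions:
 h(z) = -sqrt(C1 + z^2)
 h(z) = sqrt(C1 + z^2)


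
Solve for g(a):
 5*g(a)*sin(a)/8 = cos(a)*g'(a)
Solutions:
 g(a) = C1/cos(a)^(5/8)


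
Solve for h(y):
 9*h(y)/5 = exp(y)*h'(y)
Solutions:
 h(y) = C1*exp(-9*exp(-y)/5)


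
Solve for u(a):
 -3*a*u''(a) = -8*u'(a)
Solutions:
 u(a) = C1 + C2*a^(11/3)


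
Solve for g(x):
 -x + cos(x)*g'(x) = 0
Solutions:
 g(x) = C1 + Integral(x/cos(x), x)


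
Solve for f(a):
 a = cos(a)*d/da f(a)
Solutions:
 f(a) = C1 + Integral(a/cos(a), a)


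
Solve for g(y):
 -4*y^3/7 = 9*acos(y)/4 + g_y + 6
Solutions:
 g(y) = C1 - y^4/7 - 9*y*acos(y)/4 - 6*y + 9*sqrt(1 - y^2)/4


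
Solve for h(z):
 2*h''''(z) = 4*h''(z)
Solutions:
 h(z) = C1 + C2*z + C3*exp(-sqrt(2)*z) + C4*exp(sqrt(2)*z)


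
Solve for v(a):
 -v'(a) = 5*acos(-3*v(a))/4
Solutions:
 Integral(1/acos(-3*_y), (_y, v(a))) = C1 - 5*a/4


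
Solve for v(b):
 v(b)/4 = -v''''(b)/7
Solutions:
 v(b) = (C1*sin(7^(1/4)*b/2) + C2*cos(7^(1/4)*b/2))*exp(-7^(1/4)*b/2) + (C3*sin(7^(1/4)*b/2) + C4*cos(7^(1/4)*b/2))*exp(7^(1/4)*b/2)


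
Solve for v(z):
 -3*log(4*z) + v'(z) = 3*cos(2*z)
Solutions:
 v(z) = C1 + 3*z*log(z) - 3*z + 6*z*log(2) + 3*sin(2*z)/2


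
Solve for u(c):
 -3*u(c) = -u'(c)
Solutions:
 u(c) = C1*exp(3*c)


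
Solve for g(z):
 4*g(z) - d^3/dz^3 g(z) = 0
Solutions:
 g(z) = C3*exp(2^(2/3)*z) + (C1*sin(2^(2/3)*sqrt(3)*z/2) + C2*cos(2^(2/3)*sqrt(3)*z/2))*exp(-2^(2/3)*z/2)


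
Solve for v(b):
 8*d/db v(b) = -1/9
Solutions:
 v(b) = C1 - b/72


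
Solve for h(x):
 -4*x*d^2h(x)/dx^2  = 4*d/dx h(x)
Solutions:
 h(x) = C1 + C2*log(x)


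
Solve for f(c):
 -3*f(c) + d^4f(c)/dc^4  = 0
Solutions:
 f(c) = C1*exp(-3^(1/4)*c) + C2*exp(3^(1/4)*c) + C3*sin(3^(1/4)*c) + C4*cos(3^(1/4)*c)


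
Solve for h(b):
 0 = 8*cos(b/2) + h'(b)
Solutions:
 h(b) = C1 - 16*sin(b/2)


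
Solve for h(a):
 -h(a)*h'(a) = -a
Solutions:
 h(a) = -sqrt(C1 + a^2)
 h(a) = sqrt(C1 + a^2)


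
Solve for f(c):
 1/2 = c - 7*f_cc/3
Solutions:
 f(c) = C1 + C2*c + c^3/14 - 3*c^2/28


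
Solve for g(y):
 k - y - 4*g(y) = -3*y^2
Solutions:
 g(y) = k/4 + 3*y^2/4 - y/4


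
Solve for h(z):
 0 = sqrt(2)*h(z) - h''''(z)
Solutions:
 h(z) = C1*exp(-2^(1/8)*z) + C2*exp(2^(1/8)*z) + C3*sin(2^(1/8)*z) + C4*cos(2^(1/8)*z)


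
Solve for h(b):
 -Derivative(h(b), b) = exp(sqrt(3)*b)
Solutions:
 h(b) = C1 - sqrt(3)*exp(sqrt(3)*b)/3


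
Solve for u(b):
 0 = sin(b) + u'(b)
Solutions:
 u(b) = C1 + cos(b)


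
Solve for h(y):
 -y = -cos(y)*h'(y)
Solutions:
 h(y) = C1 + Integral(y/cos(y), y)


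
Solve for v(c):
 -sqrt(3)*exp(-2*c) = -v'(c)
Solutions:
 v(c) = C1 - sqrt(3)*exp(-2*c)/2


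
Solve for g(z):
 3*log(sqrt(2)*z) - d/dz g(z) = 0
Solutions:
 g(z) = C1 + 3*z*log(z) - 3*z + 3*z*log(2)/2


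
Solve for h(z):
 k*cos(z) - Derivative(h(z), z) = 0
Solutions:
 h(z) = C1 + k*sin(z)


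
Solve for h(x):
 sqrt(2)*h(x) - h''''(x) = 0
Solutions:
 h(x) = C1*exp(-2^(1/8)*x) + C2*exp(2^(1/8)*x) + C3*sin(2^(1/8)*x) + C4*cos(2^(1/8)*x)


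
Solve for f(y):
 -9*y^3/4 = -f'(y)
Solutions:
 f(y) = C1 + 9*y^4/16


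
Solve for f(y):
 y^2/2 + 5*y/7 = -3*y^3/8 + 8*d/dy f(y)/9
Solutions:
 f(y) = C1 + 27*y^4/256 + 3*y^3/16 + 45*y^2/112


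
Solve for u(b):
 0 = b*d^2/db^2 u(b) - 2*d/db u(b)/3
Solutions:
 u(b) = C1 + C2*b^(5/3)


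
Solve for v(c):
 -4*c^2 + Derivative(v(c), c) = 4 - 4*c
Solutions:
 v(c) = C1 + 4*c^3/3 - 2*c^2 + 4*c


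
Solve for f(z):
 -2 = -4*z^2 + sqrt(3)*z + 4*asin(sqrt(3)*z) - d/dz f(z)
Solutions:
 f(z) = C1 - 4*z^3/3 + sqrt(3)*z^2/2 + 4*z*asin(sqrt(3)*z) + 2*z + 4*sqrt(3)*sqrt(1 - 3*z^2)/3


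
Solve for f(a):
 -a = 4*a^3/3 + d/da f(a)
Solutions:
 f(a) = C1 - a^4/3 - a^2/2


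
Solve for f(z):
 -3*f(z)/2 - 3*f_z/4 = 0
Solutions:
 f(z) = C1*exp(-2*z)


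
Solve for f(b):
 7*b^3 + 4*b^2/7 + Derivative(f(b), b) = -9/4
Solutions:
 f(b) = C1 - 7*b^4/4 - 4*b^3/21 - 9*b/4


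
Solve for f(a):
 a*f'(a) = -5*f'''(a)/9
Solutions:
 f(a) = C1 + Integral(C2*airyai(-15^(2/3)*a/5) + C3*airybi(-15^(2/3)*a/5), a)


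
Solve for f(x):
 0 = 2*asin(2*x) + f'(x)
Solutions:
 f(x) = C1 - 2*x*asin(2*x) - sqrt(1 - 4*x^2)


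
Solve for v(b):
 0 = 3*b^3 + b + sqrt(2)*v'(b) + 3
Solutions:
 v(b) = C1 - 3*sqrt(2)*b^4/8 - sqrt(2)*b^2/4 - 3*sqrt(2)*b/2


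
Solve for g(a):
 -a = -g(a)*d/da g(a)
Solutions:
 g(a) = -sqrt(C1 + a^2)
 g(a) = sqrt(C1 + a^2)


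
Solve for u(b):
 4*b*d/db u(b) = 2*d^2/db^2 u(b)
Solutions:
 u(b) = C1 + C2*erfi(b)


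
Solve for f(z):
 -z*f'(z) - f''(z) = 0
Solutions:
 f(z) = C1 + C2*erf(sqrt(2)*z/2)


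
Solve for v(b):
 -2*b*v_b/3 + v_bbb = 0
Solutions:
 v(b) = C1 + Integral(C2*airyai(2^(1/3)*3^(2/3)*b/3) + C3*airybi(2^(1/3)*3^(2/3)*b/3), b)


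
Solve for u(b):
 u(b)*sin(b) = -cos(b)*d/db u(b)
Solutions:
 u(b) = C1*cos(b)


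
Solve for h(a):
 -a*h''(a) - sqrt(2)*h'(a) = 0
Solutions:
 h(a) = C1 + C2*a^(1 - sqrt(2))


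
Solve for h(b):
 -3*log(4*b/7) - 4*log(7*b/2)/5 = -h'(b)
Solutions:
 h(b) = C1 + 19*b*log(b)/5 - 11*b*log(7)/5 - 19*b/5 + 26*b*log(2)/5


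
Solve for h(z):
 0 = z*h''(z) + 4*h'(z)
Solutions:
 h(z) = C1 + C2/z^3


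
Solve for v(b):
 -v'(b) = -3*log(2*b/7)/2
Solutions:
 v(b) = C1 + 3*b*log(b)/2 - 3*b*log(7)/2 - 3*b/2 + 3*b*log(2)/2


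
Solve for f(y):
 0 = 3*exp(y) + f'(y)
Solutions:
 f(y) = C1 - 3*exp(y)


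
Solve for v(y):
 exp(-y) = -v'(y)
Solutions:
 v(y) = C1 + exp(-y)


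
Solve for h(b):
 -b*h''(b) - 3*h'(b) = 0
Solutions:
 h(b) = C1 + C2/b^2


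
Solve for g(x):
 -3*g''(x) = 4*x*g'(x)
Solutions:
 g(x) = C1 + C2*erf(sqrt(6)*x/3)


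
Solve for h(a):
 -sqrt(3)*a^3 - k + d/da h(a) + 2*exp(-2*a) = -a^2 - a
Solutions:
 h(a) = C1 + sqrt(3)*a^4/4 - a^3/3 - a^2/2 + a*k + exp(-2*a)


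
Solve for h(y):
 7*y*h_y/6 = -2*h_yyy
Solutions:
 h(y) = C1 + Integral(C2*airyai(-126^(1/3)*y/6) + C3*airybi(-126^(1/3)*y/6), y)


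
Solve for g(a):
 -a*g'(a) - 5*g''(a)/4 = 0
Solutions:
 g(a) = C1 + C2*erf(sqrt(10)*a/5)


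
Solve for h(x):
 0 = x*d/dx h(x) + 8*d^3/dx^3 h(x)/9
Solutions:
 h(x) = C1 + Integral(C2*airyai(-3^(2/3)*x/2) + C3*airybi(-3^(2/3)*x/2), x)


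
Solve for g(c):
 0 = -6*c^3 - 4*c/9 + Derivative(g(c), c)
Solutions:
 g(c) = C1 + 3*c^4/2 + 2*c^2/9


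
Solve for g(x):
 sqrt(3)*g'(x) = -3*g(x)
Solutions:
 g(x) = C1*exp(-sqrt(3)*x)


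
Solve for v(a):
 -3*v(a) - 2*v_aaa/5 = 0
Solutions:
 v(a) = C3*exp(-15^(1/3)*2^(2/3)*a/2) + (C1*sin(2^(2/3)*3^(5/6)*5^(1/3)*a/4) + C2*cos(2^(2/3)*3^(5/6)*5^(1/3)*a/4))*exp(15^(1/3)*2^(2/3)*a/4)


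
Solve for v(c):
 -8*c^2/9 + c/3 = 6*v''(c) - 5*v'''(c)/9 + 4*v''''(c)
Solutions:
 v(c) = C1 + C2*c - c^4/81 + 41*c^3/8748 + 15757*c^2/157464 + (C3*sin(sqrt(7751)*c/72) + C4*cos(sqrt(7751)*c/72))*exp(5*c/72)


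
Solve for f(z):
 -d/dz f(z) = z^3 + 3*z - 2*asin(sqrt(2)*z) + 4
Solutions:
 f(z) = C1 - z^4/4 - 3*z^2/2 + 2*z*asin(sqrt(2)*z) - 4*z + sqrt(2)*sqrt(1 - 2*z^2)


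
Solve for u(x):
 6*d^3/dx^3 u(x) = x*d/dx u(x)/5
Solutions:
 u(x) = C1 + Integral(C2*airyai(30^(2/3)*x/30) + C3*airybi(30^(2/3)*x/30), x)


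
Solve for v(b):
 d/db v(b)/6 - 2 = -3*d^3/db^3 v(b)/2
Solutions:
 v(b) = C1 + C2*sin(b/3) + C3*cos(b/3) + 12*b


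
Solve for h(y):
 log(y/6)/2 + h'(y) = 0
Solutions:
 h(y) = C1 - y*log(y)/2 + y/2 + y*log(6)/2


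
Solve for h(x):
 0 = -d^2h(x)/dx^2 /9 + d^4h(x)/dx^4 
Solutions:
 h(x) = C1 + C2*x + C3*exp(-x/3) + C4*exp(x/3)


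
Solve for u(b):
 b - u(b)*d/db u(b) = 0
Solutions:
 u(b) = -sqrt(C1 + b^2)
 u(b) = sqrt(C1 + b^2)


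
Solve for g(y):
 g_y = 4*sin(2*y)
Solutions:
 g(y) = C1 - 2*cos(2*y)


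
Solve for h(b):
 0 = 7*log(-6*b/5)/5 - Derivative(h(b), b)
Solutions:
 h(b) = C1 + 7*b*log(-b)/5 + 7*b*(-log(5) - 1 + log(6))/5


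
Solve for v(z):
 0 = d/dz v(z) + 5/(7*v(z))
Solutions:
 v(z) = -sqrt(C1 - 70*z)/7
 v(z) = sqrt(C1 - 70*z)/7


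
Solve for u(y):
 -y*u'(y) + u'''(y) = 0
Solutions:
 u(y) = C1 + Integral(C2*airyai(y) + C3*airybi(y), y)


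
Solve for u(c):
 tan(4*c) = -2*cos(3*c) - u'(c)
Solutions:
 u(c) = C1 + log(cos(4*c))/4 - 2*sin(3*c)/3


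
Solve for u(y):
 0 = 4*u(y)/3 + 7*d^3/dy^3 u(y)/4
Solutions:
 u(y) = C3*exp(-2*2^(1/3)*21^(2/3)*y/21) + (C1*sin(2^(1/3)*3^(1/6)*7^(2/3)*y/7) + C2*cos(2^(1/3)*3^(1/6)*7^(2/3)*y/7))*exp(2^(1/3)*21^(2/3)*y/21)


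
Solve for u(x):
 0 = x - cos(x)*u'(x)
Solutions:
 u(x) = C1 + Integral(x/cos(x), x)


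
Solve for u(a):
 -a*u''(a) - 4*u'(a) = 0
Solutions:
 u(a) = C1 + C2/a^3


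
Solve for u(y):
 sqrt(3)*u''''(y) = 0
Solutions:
 u(y) = C1 + C2*y + C3*y^2 + C4*y^3


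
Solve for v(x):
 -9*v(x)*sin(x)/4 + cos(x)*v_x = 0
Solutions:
 v(x) = C1/cos(x)^(9/4)


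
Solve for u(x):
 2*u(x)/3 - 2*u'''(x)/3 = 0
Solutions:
 u(x) = C3*exp(x) + (C1*sin(sqrt(3)*x/2) + C2*cos(sqrt(3)*x/2))*exp(-x/2)


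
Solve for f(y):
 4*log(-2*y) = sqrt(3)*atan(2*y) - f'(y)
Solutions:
 f(y) = C1 - 4*y*log(-y) - 4*y*log(2) + 4*y + sqrt(3)*(y*atan(2*y) - log(4*y^2 + 1)/4)


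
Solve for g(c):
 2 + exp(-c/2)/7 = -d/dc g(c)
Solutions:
 g(c) = C1 - 2*c + 2*exp(-c/2)/7


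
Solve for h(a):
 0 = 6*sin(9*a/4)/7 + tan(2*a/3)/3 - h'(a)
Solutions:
 h(a) = C1 - log(cos(2*a/3))/2 - 8*cos(9*a/4)/21


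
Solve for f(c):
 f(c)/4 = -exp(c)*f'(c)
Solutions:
 f(c) = C1*exp(exp(-c)/4)


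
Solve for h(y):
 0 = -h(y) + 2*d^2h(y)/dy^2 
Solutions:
 h(y) = C1*exp(-sqrt(2)*y/2) + C2*exp(sqrt(2)*y/2)


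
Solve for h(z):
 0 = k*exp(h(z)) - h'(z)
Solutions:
 h(z) = log(-1/(C1 + k*z))


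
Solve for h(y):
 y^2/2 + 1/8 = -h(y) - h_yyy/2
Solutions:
 h(y) = C3*exp(-2^(1/3)*y) - y^2/2 + (C1*sin(2^(1/3)*sqrt(3)*y/2) + C2*cos(2^(1/3)*sqrt(3)*y/2))*exp(2^(1/3)*y/2) - 1/8


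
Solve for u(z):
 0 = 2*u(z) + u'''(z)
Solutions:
 u(z) = C3*exp(-2^(1/3)*z) + (C1*sin(2^(1/3)*sqrt(3)*z/2) + C2*cos(2^(1/3)*sqrt(3)*z/2))*exp(2^(1/3)*z/2)


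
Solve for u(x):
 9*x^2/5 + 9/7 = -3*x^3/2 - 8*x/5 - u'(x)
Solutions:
 u(x) = C1 - 3*x^4/8 - 3*x^3/5 - 4*x^2/5 - 9*x/7


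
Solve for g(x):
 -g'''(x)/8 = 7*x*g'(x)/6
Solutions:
 g(x) = C1 + Integral(C2*airyai(-28^(1/3)*3^(2/3)*x/3) + C3*airybi(-28^(1/3)*3^(2/3)*x/3), x)


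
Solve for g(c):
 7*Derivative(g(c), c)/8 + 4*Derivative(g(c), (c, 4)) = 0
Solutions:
 g(c) = C1 + C4*exp(-14^(1/3)*c/4) + (C2*sin(14^(1/3)*sqrt(3)*c/8) + C3*cos(14^(1/3)*sqrt(3)*c/8))*exp(14^(1/3)*c/8)


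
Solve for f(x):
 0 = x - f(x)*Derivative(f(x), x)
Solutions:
 f(x) = -sqrt(C1 + x^2)
 f(x) = sqrt(C1 + x^2)


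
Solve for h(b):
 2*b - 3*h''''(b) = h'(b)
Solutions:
 h(b) = C1 + C4*exp(-3^(2/3)*b/3) + b^2 + (C2*sin(3^(1/6)*b/2) + C3*cos(3^(1/6)*b/2))*exp(3^(2/3)*b/6)


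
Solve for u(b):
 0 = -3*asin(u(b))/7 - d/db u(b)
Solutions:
 Integral(1/asin(_y), (_y, u(b))) = C1 - 3*b/7


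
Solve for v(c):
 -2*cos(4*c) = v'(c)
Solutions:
 v(c) = C1 - sin(4*c)/2


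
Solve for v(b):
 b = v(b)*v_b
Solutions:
 v(b) = -sqrt(C1 + b^2)
 v(b) = sqrt(C1 + b^2)


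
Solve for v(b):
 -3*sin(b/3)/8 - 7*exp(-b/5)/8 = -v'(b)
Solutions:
 v(b) = C1 - 9*cos(b/3)/8 - 35*exp(-b/5)/8


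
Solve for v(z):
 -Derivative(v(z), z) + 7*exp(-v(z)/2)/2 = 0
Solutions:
 v(z) = 2*log(C1 + 7*z/4)


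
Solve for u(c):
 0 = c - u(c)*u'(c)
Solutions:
 u(c) = -sqrt(C1 + c^2)
 u(c) = sqrt(C1 + c^2)


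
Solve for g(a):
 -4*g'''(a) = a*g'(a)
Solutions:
 g(a) = C1 + Integral(C2*airyai(-2^(1/3)*a/2) + C3*airybi(-2^(1/3)*a/2), a)
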